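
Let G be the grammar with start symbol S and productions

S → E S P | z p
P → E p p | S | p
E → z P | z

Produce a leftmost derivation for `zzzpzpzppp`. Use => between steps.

S => ESP => zSP => zESPP => zzSPP => zzzpPP => zzzpSP => zzzpESPP => zzzpzPSPP => zzzpzpSPP => zzzpzpzpPP => zzzpzpzppP => zzzpzpzppp

S => ESP   [S → E S P]
ESP => zSP   [E → z]
zSP => zESPP   [S → E S P]
zESPP => zzSPP   [E → z]
zzSPP => zzzpPP   [S → z p]
zzzpPP => zzzpSP   [P → S]
zzzpSP => zzzpESPP   [S → E S P]
zzzpESPP => zzzpzPSPP   [E → z P]
zzzpzPSPP => zzzpzpSPP   [P → p]
zzzpzpSPP => zzzpzpzpPP   [S → z p]
zzzpzpzpPP => zzzpzpzppP   [P → p]
zzzpzpzppP => zzzpzpzppp   [P → p]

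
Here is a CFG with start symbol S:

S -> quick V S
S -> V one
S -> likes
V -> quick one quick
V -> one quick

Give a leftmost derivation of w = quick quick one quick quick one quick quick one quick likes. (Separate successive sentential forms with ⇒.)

S ⇒ quick V S ⇒ quick quick one quick S ⇒ quick quick one quick quick V S ⇒ quick quick one quick quick one quick S ⇒ quick quick one quick quick one quick quick V S ⇒ quick quick one quick quick one quick quick one quick S ⇒ quick quick one quick quick one quick quick one quick likes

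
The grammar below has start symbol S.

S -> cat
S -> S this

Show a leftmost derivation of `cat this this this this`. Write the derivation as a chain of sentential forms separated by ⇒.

S ⇒ S this   [S -> S this]
S this ⇒ S this this   [S -> S this]
S this this ⇒ S this this this   [S -> S this]
S this this this ⇒ S this this this this   [S -> S this]
S this this this this ⇒ cat this this this this   [S -> cat]

S ⇒ S this ⇒ S this this ⇒ S this this this ⇒ S this this this this ⇒ cat this this this this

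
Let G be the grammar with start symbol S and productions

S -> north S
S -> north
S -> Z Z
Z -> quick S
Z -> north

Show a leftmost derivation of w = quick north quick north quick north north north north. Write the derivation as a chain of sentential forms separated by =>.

S => Z Z   [S -> Z Z]
Z Z => quick S Z   [Z -> quick S]
quick S Z => quick north S Z   [S -> north S]
quick north S Z => quick north Z Z Z   [S -> Z Z]
quick north Z Z Z => quick north quick S Z Z   [Z -> quick S]
quick north quick S Z Z => quick north quick north S Z Z   [S -> north S]
quick north quick north S Z Z => quick north quick north Z Z Z Z   [S -> Z Z]
quick north quick north Z Z Z Z => quick north quick north quick S Z Z Z   [Z -> quick S]
quick north quick north quick S Z Z Z => quick north quick north quick north Z Z Z   [S -> north]
quick north quick north quick north Z Z Z => quick north quick north quick north north Z Z   [Z -> north]
quick north quick north quick north north Z Z => quick north quick north quick north north north Z   [Z -> north]
quick north quick north quick north north north Z => quick north quick north quick north north north north   [Z -> north]

S => Z Z => quick S Z => quick north S Z => quick north Z Z Z => quick north quick S Z Z => quick north quick north S Z Z => quick north quick north Z Z Z Z => quick north quick north quick S Z Z Z => quick north quick north quick north Z Z Z => quick north quick north quick north north Z Z => quick north quick north quick north north north Z => quick north quick north quick north north north north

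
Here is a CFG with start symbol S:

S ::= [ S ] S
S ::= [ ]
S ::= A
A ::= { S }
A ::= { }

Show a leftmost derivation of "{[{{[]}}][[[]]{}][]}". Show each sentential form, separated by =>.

S => A => {S} => {[S]S} => {[A]S} => {[{S}]S} => {[{A}]S} => {[{{S}}]S} => {[{{[]}}]S} => {[{{[]}}][S]S} => {[{{[]}}][[S]S]S} => {[{{[]}}][[[]]S]S} => {[{{[]}}][[[]]A]S} => {[{{[]}}][[[]]{}]S} => {[{{[]}}][[[]]{}][]}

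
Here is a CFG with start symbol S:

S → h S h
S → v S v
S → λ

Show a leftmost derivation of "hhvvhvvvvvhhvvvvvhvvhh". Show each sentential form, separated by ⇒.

S ⇒ hSh ⇒ hhShh ⇒ hhvSvhh ⇒ hhvvSvvhh ⇒ hhvvhShvvhh ⇒ hhvvhvSvhvvhh ⇒ hhvvhvvSvvhvvhh ⇒ hhvvhvvvSvvvhvvhh ⇒ hhvvhvvvvSvvvvhvvhh ⇒ hhvvhvvvvvSvvvvvhvvhh ⇒ hhvvhvvvvvhShvvvvvhvvhh ⇒ hhvvhvvvvvhhvvvvvhvvhh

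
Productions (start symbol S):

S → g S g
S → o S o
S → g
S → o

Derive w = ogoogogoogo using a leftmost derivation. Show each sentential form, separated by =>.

S=>oSo=>ogSgo=>ogoSogo=>ogooSoogo=>ogoogSgoogo=>ogoogogoogo

S => oSo   [S → o S o]
oSo => ogSgo   [S → g S g]
ogSgo => ogoSogo   [S → o S o]
ogoSogo => ogooSoogo   [S → o S o]
ogooSoogo => ogoogSgoogo   [S → g S g]
ogoogSgoogo => ogoogogoogo   [S → o]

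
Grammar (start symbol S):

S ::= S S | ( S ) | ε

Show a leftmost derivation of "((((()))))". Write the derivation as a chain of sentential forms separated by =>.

S=>(S)=>((S))=>(((S)))=>(((SS)))=>((((S)S)))=>((((SS)S)))=>(((((S)S)S)))=>((((()S)S)))=>((((())S)))=>((((()))))

S => (S)   [S ::= ( S )]
(S) => ((S))   [S ::= ( S )]
((S)) => (((S)))   [S ::= ( S )]
(((S))) => (((SS)))   [S ::= S S]
(((SS))) => ((((S)S)))   [S ::= ( S )]
((((S)S))) => ((((SS)S)))   [S ::= S S]
((((SS)S))) => (((((S)S)S)))   [S ::= ( S )]
(((((S)S)S))) => ((((()S)S)))   [S ::= ε]
((((()S)S))) => ((((())S)))   [S ::= ε]
((((())S))) => ((((()))))   [S ::= ε]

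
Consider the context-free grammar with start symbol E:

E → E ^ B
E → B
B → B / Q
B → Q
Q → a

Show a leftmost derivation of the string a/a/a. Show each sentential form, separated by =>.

E=>B=>B/Q=>B/Q/Q=>Q/Q/Q=>a/Q/Q=>a/a/Q=>a/a/a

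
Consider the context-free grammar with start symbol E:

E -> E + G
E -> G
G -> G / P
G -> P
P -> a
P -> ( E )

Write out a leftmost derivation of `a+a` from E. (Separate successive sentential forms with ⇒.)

E ⇒ E+G ⇒ G+G ⇒ P+G ⇒ a+G ⇒ a+P ⇒ a+a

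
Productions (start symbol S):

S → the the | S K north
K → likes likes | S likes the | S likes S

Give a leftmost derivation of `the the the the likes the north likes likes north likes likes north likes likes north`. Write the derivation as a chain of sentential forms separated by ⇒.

S ⇒ S K north ⇒ S K north K north ⇒ S K north K north K north ⇒ S K north K north K north K north ⇒ the the K north K north K north K north ⇒ the the S likes the north K north K north K north ⇒ the the the the likes the north K north K north K north ⇒ the the the the likes the north likes likes north K north K north ⇒ the the the the likes the north likes likes north likes likes north K north ⇒ the the the the likes the north likes likes north likes likes north likes likes north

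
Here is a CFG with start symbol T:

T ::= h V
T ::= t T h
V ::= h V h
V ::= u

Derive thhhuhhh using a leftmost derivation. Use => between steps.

T => tTh => thVh => thhVhh => thhhVhhh => thhhuhhh

T => tTh   [T ::= t T h]
tTh => thVh   [T ::= h V]
thVh => thhVhh   [V ::= h V h]
thhVhh => thhhVhhh   [V ::= h V h]
thhhVhhh => thhhuhhh   [V ::= u]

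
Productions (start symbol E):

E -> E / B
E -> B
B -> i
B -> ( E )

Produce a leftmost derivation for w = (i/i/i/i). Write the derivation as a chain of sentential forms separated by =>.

E => B   [E -> B]
B => (E)   [B -> ( E )]
(E) => (E/B)   [E -> E / B]
(E/B) => (E/B/B)   [E -> E / B]
(E/B/B) => (E/B/B/B)   [E -> E / B]
(E/B/B/B) => (B/B/B/B)   [E -> B]
(B/B/B/B) => (i/B/B/B)   [B -> i]
(i/B/B/B) => (i/i/B/B)   [B -> i]
(i/i/B/B) => (i/i/i/B)   [B -> i]
(i/i/i/B) => (i/i/i/i)   [B -> i]

E=>B=>(E)=>(E/B)=>(E/B/B)=>(E/B/B/B)=>(B/B/B/B)=>(i/B/B/B)=>(i/i/B/B)=>(i/i/i/B)=>(i/i/i/i)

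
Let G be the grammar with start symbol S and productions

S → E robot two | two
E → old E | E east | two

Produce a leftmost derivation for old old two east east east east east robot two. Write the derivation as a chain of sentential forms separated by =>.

S => E robot two => old E robot two => old old E robot two => old old E east robot two => old old E east east robot two => old old E east east east robot two => old old E east east east east robot two => old old E east east east east east robot two => old old two east east east east east robot two

S => E robot two   [S → E robot two]
E robot two => old E robot two   [E → old E]
old E robot two => old old E robot two   [E → old E]
old old E robot two => old old E east robot two   [E → E east]
old old E east robot two => old old E east east robot two   [E → E east]
old old E east east robot two => old old E east east east robot two   [E → E east]
old old E east east east robot two => old old E east east east east robot two   [E → E east]
old old E east east east east robot two => old old E east east east east east robot two   [E → E east]
old old E east east east east east robot two => old old two east east east east east robot two   [E → two]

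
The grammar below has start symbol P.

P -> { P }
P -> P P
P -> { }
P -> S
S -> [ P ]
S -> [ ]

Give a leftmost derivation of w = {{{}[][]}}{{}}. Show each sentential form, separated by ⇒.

P ⇒ PP   [P -> P P]
PP ⇒ {P}P   [P -> { P }]
{P}P ⇒ {{P}}P   [P -> { P }]
{{P}}P ⇒ {{PP}}P   [P -> P P]
{{PP}}P ⇒ {{PPP}}P   [P -> P P]
{{PPP}}P ⇒ {{{}PP}}P   [P -> { }]
{{{}PP}}P ⇒ {{{}SP}}P   [P -> S]
{{{}SP}}P ⇒ {{{}[]P}}P   [S -> [ ]]
{{{}[]P}}P ⇒ {{{}[]S}}P   [P -> S]
{{{}[]S}}P ⇒ {{{}[][]}}P   [S -> [ ]]
{{{}[][]}}P ⇒ {{{}[][]}}{P}   [P -> { P }]
{{{}[][]}}{P} ⇒ {{{}[][]}}{{}}   [P -> { }]

P⇒PP⇒{P}P⇒{{P}}P⇒{{PP}}P⇒{{PPP}}P⇒{{{}PP}}P⇒{{{}SP}}P⇒{{{}[]P}}P⇒{{{}[]S}}P⇒{{{}[][]}}P⇒{{{}[][]}}{P}⇒{{{}[][]}}{{}}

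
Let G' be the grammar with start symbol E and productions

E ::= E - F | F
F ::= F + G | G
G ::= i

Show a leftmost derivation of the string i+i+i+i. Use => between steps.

E => F   [E ::= F]
F => F+G   [F ::= F + G]
F+G => F+G+G   [F ::= F + G]
F+G+G => F+G+G+G   [F ::= F + G]
F+G+G+G => G+G+G+G   [F ::= G]
G+G+G+G => i+G+G+G   [G ::= i]
i+G+G+G => i+i+G+G   [G ::= i]
i+i+G+G => i+i+i+G   [G ::= i]
i+i+i+G => i+i+i+i   [G ::= i]

E => F => F+G => F+G+G => F+G+G+G => G+G+G+G => i+G+G+G => i+i+G+G => i+i+i+G => i+i+i+i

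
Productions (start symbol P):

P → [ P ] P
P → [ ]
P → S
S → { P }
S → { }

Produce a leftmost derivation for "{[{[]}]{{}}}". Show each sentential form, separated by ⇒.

P⇒S⇒{P}⇒{[P]P}⇒{[S]P}⇒{[{P}]P}⇒{[{[]}]P}⇒{[{[]}]S}⇒{[{[]}]{P}}⇒{[{[]}]{S}}⇒{[{[]}]{{}}}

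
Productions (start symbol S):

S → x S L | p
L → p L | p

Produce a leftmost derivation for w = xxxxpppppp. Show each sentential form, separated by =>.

S => xSL => xxSLL => xxxSLLL => xxxxSLLLL => xxxxpLLLL => xxxxppLLL => xxxxpppLLL => xxxxppppLL => xxxxpppppL => xxxxpppppp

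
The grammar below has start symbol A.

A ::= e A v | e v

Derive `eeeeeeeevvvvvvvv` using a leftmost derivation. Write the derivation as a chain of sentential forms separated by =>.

A => eAv => eeAvv => eeeAvvv => eeeeAvvvv => eeeeeAvvvvv => eeeeeeAvvvvvv => eeeeeeeAvvvvvvv => eeeeeeeevvvvvvvv

A => eAv   [A ::= e A v]
eAv => eeAvv   [A ::= e A v]
eeAvv => eeeAvvv   [A ::= e A v]
eeeAvvv => eeeeAvvvv   [A ::= e A v]
eeeeAvvvv => eeeeeAvvvvv   [A ::= e A v]
eeeeeAvvvvv => eeeeeeAvvvvvv   [A ::= e A v]
eeeeeeAvvvvvv => eeeeeeeAvvvvvvv   [A ::= e A v]
eeeeeeeAvvvvvvv => eeeeeeeevvvvvvvv   [A ::= e v]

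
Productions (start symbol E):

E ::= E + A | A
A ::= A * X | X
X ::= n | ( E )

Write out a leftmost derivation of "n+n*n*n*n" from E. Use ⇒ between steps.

E⇒E+A⇒A+A⇒X+A⇒n+A⇒n+A*X⇒n+A*X*X⇒n+A*X*X*X⇒n+X*X*X*X⇒n+n*X*X*X⇒n+n*n*X*X⇒n+n*n*n*X⇒n+n*n*n*n

E ⇒ E+A   [E ::= E + A]
E+A ⇒ A+A   [E ::= A]
A+A ⇒ X+A   [A ::= X]
X+A ⇒ n+A   [X ::= n]
n+A ⇒ n+A*X   [A ::= A * X]
n+A*X ⇒ n+A*X*X   [A ::= A * X]
n+A*X*X ⇒ n+A*X*X*X   [A ::= A * X]
n+A*X*X*X ⇒ n+X*X*X*X   [A ::= X]
n+X*X*X*X ⇒ n+n*X*X*X   [X ::= n]
n+n*X*X*X ⇒ n+n*n*X*X   [X ::= n]
n+n*n*X*X ⇒ n+n*n*n*X   [X ::= n]
n+n*n*n*X ⇒ n+n*n*n*n   [X ::= n]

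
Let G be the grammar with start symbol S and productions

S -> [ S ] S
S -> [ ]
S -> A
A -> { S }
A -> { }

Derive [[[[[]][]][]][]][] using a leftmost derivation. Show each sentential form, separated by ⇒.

S ⇒ [S]S ⇒ [[S]S]S ⇒ [[[S]S]S]S ⇒ [[[[S]S]S]S]S ⇒ [[[[[]]S]S]S]S ⇒ [[[[[]][]]S]S]S ⇒ [[[[[]][]][]]S]S ⇒ [[[[[]][]][]][]]S ⇒ [[[[[]][]][]][]][]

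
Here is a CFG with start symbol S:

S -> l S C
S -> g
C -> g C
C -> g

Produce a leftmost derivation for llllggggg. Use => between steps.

S=>lSC=>llSCC=>lllSCCC=>llllSCCCC=>llllgCCCC=>llllggCCC=>llllgggCC=>llllggggC=>llllggggg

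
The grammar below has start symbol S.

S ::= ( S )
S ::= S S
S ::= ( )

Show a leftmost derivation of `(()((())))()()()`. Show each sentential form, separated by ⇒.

S⇒SS⇒SSS⇒SSSS⇒(S)SSS⇒(SS)SSS⇒(()S)SSS⇒(()(S))SSS⇒(()((S)))SSS⇒(()((())))SSS⇒(()((())))()SS⇒(()((())))()()S⇒(()((())))()()()

S ⇒ SS   [S ::= S S]
SS ⇒ SSS   [S ::= S S]
SSS ⇒ SSSS   [S ::= S S]
SSSS ⇒ (S)SSS   [S ::= ( S )]
(S)SSS ⇒ (SS)SSS   [S ::= S S]
(SS)SSS ⇒ (()S)SSS   [S ::= ( )]
(()S)SSS ⇒ (()(S))SSS   [S ::= ( S )]
(()(S))SSS ⇒ (()((S)))SSS   [S ::= ( S )]
(()((S)))SSS ⇒ (()((())))SSS   [S ::= ( )]
(()((())))SSS ⇒ (()((())))()SS   [S ::= ( )]
(()((())))()SS ⇒ (()((())))()()S   [S ::= ( )]
(()((())))()()S ⇒ (()((())))()()()   [S ::= ( )]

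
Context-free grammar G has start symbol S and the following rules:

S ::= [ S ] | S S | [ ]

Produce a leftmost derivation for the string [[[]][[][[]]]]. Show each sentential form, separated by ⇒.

S ⇒ [S]   [S ::= [ S ]]
[S] ⇒ [SS]   [S ::= S S]
[SS] ⇒ [[S]S]   [S ::= [ S ]]
[[S]S] ⇒ [[[]]S]   [S ::= [ ]]
[[[]]S] ⇒ [[[]][S]]   [S ::= [ S ]]
[[[]][S]] ⇒ [[[]][SS]]   [S ::= S S]
[[[]][SS]] ⇒ [[[]][[]S]]   [S ::= [ ]]
[[[]][[]S]] ⇒ [[[]][[][S]]]   [S ::= [ S ]]
[[[]][[][S]]] ⇒ [[[]][[][[]]]]   [S ::= [ ]]

S⇒[S]⇒[SS]⇒[[S]S]⇒[[[]]S]⇒[[[]][S]]⇒[[[]][SS]]⇒[[[]][[]S]]⇒[[[]][[][S]]]⇒[[[]][[][[]]]]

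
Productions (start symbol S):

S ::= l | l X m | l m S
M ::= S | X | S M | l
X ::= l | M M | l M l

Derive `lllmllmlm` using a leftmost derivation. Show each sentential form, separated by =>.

S=>lXm=>llMlm=>llSlm=>lllmSlm=>lllmlXmlm=>lllmllmlm

S => lXm   [S ::= l X m]
lXm => llMlm   [X ::= l M l]
llMlm => llSlm   [M ::= S]
llSlm => lllmSlm   [S ::= l m S]
lllmSlm => lllmlXmlm   [S ::= l X m]
lllmlXmlm => lllmllmlm   [X ::= l]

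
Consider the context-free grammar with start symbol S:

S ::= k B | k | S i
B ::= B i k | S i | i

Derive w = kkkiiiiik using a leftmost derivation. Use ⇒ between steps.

S ⇒ kB ⇒ kBik ⇒ kSiik ⇒ kSiiik ⇒ kkBiiik ⇒ kkSiiiik ⇒ kkkBiiiik ⇒ kkkiiiiik

S ⇒ kB   [S ::= k B]
kB ⇒ kBik   [B ::= B i k]
kBik ⇒ kSiik   [B ::= S i]
kSiik ⇒ kSiiik   [S ::= S i]
kSiiik ⇒ kkBiiik   [S ::= k B]
kkBiiik ⇒ kkSiiiik   [B ::= S i]
kkSiiiik ⇒ kkkBiiiik   [S ::= k B]
kkkBiiiik ⇒ kkkiiiiik   [B ::= i]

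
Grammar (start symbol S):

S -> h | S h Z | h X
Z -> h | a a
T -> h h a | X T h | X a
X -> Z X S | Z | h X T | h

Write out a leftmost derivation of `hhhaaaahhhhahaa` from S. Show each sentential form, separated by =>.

S => ShZ   [S -> S h Z]
ShZ => hXhZ   [S -> h X]
hXhZ => hhXThZ   [X -> h X T]
hhXThZ => hhZXSThZ   [X -> Z X S]
hhZXSThZ => hhhXSThZ   [Z -> h]
hhhXSThZ => hhhZXSSThZ   [X -> Z X S]
hhhZXSSThZ => hhhaaXSSThZ   [Z -> a a]
hhhaaXSSThZ => hhhaaZSSThZ   [X -> Z]
hhhaaZSSThZ => hhhaaaaSSThZ   [Z -> a a]
hhhaaaaSSThZ => hhhaaaahSThZ   [S -> h]
hhhaaaahSThZ => hhhaaaahhThZ   [S -> h]
hhhaaaahhThZ => hhhaaaahhhhahZ   [T -> h h a]
hhhaaaahhhhahZ => hhhaaaahhhhahaa   [Z -> a a]

S=>ShZ=>hXhZ=>hhXThZ=>hhZXSThZ=>hhhXSThZ=>hhhZXSSThZ=>hhhaaXSSThZ=>hhhaaZSSThZ=>hhhaaaaSSThZ=>hhhaaaahSThZ=>hhhaaaahhThZ=>hhhaaaahhhhahZ=>hhhaaaahhhhahaa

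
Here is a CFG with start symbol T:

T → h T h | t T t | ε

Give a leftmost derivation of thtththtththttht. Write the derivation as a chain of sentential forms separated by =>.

T => tTt   [T → t T t]
tTt => thTht   [T → h T h]
thTht => thtTtht   [T → t T t]
thtTtht => thttTttht   [T → t T t]
thttTttht => thtthThttht   [T → h T h]
thtthThttht => thtthtTthttht   [T → t T t]
thtthtTthttht => thtththThthttht   [T → h T h]
thtththThthttht => thtththtTththttht   [T → t T t]
thtththtTththttht => thtththtththttht   [T → ε]

T => tTt => thTht => thtTtht => thttTttht => thtthThttht => thtthtTthttht => thtththThthttht => thtththtTththttht => thtththtththttht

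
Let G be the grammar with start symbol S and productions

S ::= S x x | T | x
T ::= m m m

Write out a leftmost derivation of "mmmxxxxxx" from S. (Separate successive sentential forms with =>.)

S => Sxx => Sxxxx => Sxxxxxx => Txxxxxx => mmmxxxxxx

S => Sxx   [S ::= S x x]
Sxx => Sxxxx   [S ::= S x x]
Sxxxx => Sxxxxxx   [S ::= S x x]
Sxxxxxx => Txxxxxx   [S ::= T]
Txxxxxx => mmmxxxxxx   [T ::= m m m]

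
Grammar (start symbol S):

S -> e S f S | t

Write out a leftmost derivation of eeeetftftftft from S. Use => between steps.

S=>eSfS=>eeSfSfS=>eeeSfSfSfS=>eeeeSfSfSfSfS=>eeeetfSfSfSfS=>eeeetftfSfSfS=>eeeetftftfSfS=>eeeetftftftfS=>eeeetftftftft

S => eSfS   [S -> e S f S]
eSfS => eeSfSfS   [S -> e S f S]
eeSfSfS => eeeSfSfSfS   [S -> e S f S]
eeeSfSfSfS => eeeeSfSfSfSfS   [S -> e S f S]
eeeeSfSfSfSfS => eeeetfSfSfSfS   [S -> t]
eeeetfSfSfSfS => eeeetftfSfSfS   [S -> t]
eeeetftfSfSfS => eeeetftftfSfS   [S -> t]
eeeetftftfSfS => eeeetftftftfS   [S -> t]
eeeetftftftfS => eeeetftftftft   [S -> t]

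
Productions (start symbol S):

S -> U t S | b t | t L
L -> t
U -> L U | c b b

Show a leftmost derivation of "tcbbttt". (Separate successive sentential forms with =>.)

S => UtS => LUtS => tUtS => tcbbtS => tcbbttL => tcbbttt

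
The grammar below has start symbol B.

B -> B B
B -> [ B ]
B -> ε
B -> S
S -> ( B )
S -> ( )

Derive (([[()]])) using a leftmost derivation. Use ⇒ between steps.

B⇒S⇒(B)⇒(BB)⇒(SB)⇒((B)B)⇒((BB)B)⇒(([B]B)B)⇒(([[B]]B)B)⇒(([[S]]B)B)⇒(([[()]]B)B)⇒(([[()]])B)⇒(([[()]]))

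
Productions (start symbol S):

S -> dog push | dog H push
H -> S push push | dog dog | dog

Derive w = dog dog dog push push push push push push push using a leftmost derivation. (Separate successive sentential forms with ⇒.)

S ⇒ dog H push ⇒ dog S push push push ⇒ dog dog H push push push push ⇒ dog dog S push push push push push push ⇒ dog dog dog push push push push push push push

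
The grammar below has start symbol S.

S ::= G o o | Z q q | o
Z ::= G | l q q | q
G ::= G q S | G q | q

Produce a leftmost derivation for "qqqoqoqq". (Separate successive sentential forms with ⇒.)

S ⇒ Zqq ⇒ Gqq ⇒ GqSqq ⇒ GqSqSqq ⇒ GqqSqSqq ⇒ qqqSqSqq ⇒ qqqoqSqq ⇒ qqqoqoqq

S ⇒ Zqq   [S ::= Z q q]
Zqq ⇒ Gqq   [Z ::= G]
Gqq ⇒ GqSqq   [G ::= G q S]
GqSqq ⇒ GqSqSqq   [G ::= G q S]
GqSqSqq ⇒ GqqSqSqq   [G ::= G q]
GqqSqSqq ⇒ qqqSqSqq   [G ::= q]
qqqSqSqq ⇒ qqqoqSqq   [S ::= o]
qqqoqSqq ⇒ qqqoqoqq   [S ::= o]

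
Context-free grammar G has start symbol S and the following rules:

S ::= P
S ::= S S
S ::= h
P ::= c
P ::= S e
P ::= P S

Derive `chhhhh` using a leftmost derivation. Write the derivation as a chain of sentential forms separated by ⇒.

S ⇒ SS ⇒ SSS ⇒ SSSS ⇒ PSSS ⇒ PSSSS ⇒ cSSSS ⇒ cSSSSS ⇒ chSSSS ⇒ chhSSS ⇒ chhhSS ⇒ chhhhS ⇒ chhhhh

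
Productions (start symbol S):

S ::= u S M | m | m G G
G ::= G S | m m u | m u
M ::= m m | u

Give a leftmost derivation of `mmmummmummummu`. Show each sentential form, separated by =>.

S => mGG => mGSG => mmmuSG => mmmumGGG => mmmumGSGG => mmmummmuSGG => mmmummmumGG => mmmummmummuG => mmmummmummummu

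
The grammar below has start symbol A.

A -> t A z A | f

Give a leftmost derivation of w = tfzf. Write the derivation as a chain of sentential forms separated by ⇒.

A ⇒ tAzA   [A -> t A z A]
tAzA ⇒ tfzA   [A -> f]
tfzA ⇒ tfzf   [A -> f]

A⇒tAzA⇒tfzA⇒tfzf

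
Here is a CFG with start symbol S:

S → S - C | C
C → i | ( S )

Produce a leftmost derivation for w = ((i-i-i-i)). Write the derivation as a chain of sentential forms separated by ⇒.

S ⇒ C ⇒ (S) ⇒ (C) ⇒ ((S)) ⇒ ((S-C)) ⇒ ((S-C-C)) ⇒ ((S-C-C-C)) ⇒ ((C-C-C-C)) ⇒ ((i-C-C-C)) ⇒ ((i-i-C-C)) ⇒ ((i-i-i-C)) ⇒ ((i-i-i-i))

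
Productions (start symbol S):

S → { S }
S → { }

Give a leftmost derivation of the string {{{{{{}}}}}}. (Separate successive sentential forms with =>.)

S => {S} => {{S}} => {{{S}}} => {{{{S}}}} => {{{{{S}}}}} => {{{{{{}}}}}}

S => {S}   [S → { S }]
{S} => {{S}}   [S → { S }]
{{S}} => {{{S}}}   [S → { S }]
{{{S}}} => {{{{S}}}}   [S → { S }]
{{{{S}}}} => {{{{{S}}}}}   [S → { S }]
{{{{{S}}}}} => {{{{{{}}}}}}   [S → { }]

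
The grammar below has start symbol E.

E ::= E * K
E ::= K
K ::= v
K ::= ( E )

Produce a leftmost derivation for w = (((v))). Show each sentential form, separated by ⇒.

E ⇒ K   [E ::= K]
K ⇒ (E)   [K ::= ( E )]
(E) ⇒ (K)   [E ::= K]
(K) ⇒ ((E))   [K ::= ( E )]
((E)) ⇒ ((K))   [E ::= K]
((K)) ⇒ (((E)))   [K ::= ( E )]
(((E))) ⇒ (((K)))   [E ::= K]
(((K))) ⇒ (((v)))   [K ::= v]

E⇒K⇒(E)⇒(K)⇒((E))⇒((K))⇒(((E)))⇒(((K)))⇒(((v)))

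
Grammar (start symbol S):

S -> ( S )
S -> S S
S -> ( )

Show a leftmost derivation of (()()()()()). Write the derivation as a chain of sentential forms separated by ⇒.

S⇒(S)⇒(SS)⇒(SSS)⇒(()SS)⇒(()SSS)⇒(()SSSS)⇒(()()SSS)⇒(()()()SS)⇒(()()()()S)⇒(()()()()())

S ⇒ (S)   [S -> ( S )]
(S) ⇒ (SS)   [S -> S S]
(SS) ⇒ (SSS)   [S -> S S]
(SSS) ⇒ (()SS)   [S -> ( )]
(()SS) ⇒ (()SSS)   [S -> S S]
(()SSS) ⇒ (()SSSS)   [S -> S S]
(()SSSS) ⇒ (()()SSS)   [S -> ( )]
(()()SSS) ⇒ (()()()SS)   [S -> ( )]
(()()()SS) ⇒ (()()()()S)   [S -> ( )]
(()()()()S) ⇒ (()()()()())   [S -> ( )]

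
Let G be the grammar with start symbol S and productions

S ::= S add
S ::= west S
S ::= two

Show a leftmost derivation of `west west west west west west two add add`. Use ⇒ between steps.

S ⇒ west S ⇒ west west S ⇒ west west S add ⇒ west west west S add ⇒ west west west west S add ⇒ west west west west S add add ⇒ west west west west west S add add ⇒ west west west west west west S add add ⇒ west west west west west west two add add

S ⇒ west S   [S ::= west S]
west S ⇒ west west S   [S ::= west S]
west west S ⇒ west west S add   [S ::= S add]
west west S add ⇒ west west west S add   [S ::= west S]
west west west S add ⇒ west west west west S add   [S ::= west S]
west west west west S add ⇒ west west west west S add add   [S ::= S add]
west west west west S add add ⇒ west west west west west S add add   [S ::= west S]
west west west west west S add add ⇒ west west west west west west S add add   [S ::= west S]
west west west west west west S add add ⇒ west west west west west west two add add   [S ::= two]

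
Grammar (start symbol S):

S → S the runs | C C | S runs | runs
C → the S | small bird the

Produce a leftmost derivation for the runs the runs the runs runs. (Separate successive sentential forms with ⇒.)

S ⇒ C C ⇒ the S C ⇒ the runs C ⇒ the runs the S ⇒ the runs the S runs ⇒ the runs the S the runs runs ⇒ the runs the runs the runs runs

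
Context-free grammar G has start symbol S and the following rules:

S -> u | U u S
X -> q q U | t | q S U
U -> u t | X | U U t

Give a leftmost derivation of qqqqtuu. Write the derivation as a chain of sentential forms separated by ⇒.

S⇒UuS⇒XuS⇒qqUuS⇒qqXuS⇒qqqqUuS⇒qqqqXuS⇒qqqqtuS⇒qqqqtuu

S ⇒ UuS   [S -> U u S]
UuS ⇒ XuS   [U -> X]
XuS ⇒ qqUuS   [X -> q q U]
qqUuS ⇒ qqXuS   [U -> X]
qqXuS ⇒ qqqqUuS   [X -> q q U]
qqqqUuS ⇒ qqqqXuS   [U -> X]
qqqqXuS ⇒ qqqqtuS   [X -> t]
qqqqtuS ⇒ qqqqtuu   [S -> u]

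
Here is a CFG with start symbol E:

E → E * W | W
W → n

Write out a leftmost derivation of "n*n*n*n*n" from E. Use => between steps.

E => E*W   [E → E * W]
E*W => E*W*W   [E → E * W]
E*W*W => E*W*W*W   [E → E * W]
E*W*W*W => E*W*W*W*W   [E → E * W]
E*W*W*W*W => W*W*W*W*W   [E → W]
W*W*W*W*W => n*W*W*W*W   [W → n]
n*W*W*W*W => n*n*W*W*W   [W → n]
n*n*W*W*W => n*n*n*W*W   [W → n]
n*n*n*W*W => n*n*n*n*W   [W → n]
n*n*n*n*W => n*n*n*n*n   [W → n]

E => E*W => E*W*W => E*W*W*W => E*W*W*W*W => W*W*W*W*W => n*W*W*W*W => n*n*W*W*W => n*n*n*W*W => n*n*n*n*W => n*n*n*n*n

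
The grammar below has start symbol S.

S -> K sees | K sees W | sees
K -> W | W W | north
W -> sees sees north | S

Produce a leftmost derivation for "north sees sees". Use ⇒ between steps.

S ⇒ K sees ⇒ W sees ⇒ S sees ⇒ K sees sees ⇒ north sees sees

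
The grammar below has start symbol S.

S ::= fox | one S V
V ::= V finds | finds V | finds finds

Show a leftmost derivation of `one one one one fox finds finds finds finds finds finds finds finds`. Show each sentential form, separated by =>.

S => one S V   [S ::= one S V]
one S V => one one S V V   [S ::= one S V]
one one S V V => one one one S V V V   [S ::= one S V]
one one one S V V V => one one one one S V V V V   [S ::= one S V]
one one one one S V V V V => one one one one fox V V V V   [S ::= fox]
one one one one fox V V V V => one one one one fox finds finds V V V   [V ::= finds finds]
one one one one fox finds finds V V V => one one one one fox finds finds finds finds V V   [V ::= finds finds]
one one one one fox finds finds finds finds V V => one one one one fox finds finds finds finds finds finds V   [V ::= finds finds]
one one one one fox finds finds finds finds finds finds V => one one one one fox finds finds finds finds finds finds finds finds   [V ::= finds finds]

S => one S V => one one S V V => one one one S V V V => one one one one S V V V V => one one one one fox V V V V => one one one one fox finds finds V V V => one one one one fox finds finds finds finds V V => one one one one fox finds finds finds finds finds finds V => one one one one fox finds finds finds finds finds finds finds finds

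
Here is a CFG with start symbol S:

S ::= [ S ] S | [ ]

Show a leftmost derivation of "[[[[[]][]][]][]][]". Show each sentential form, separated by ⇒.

S ⇒ [S]S ⇒ [[S]S]S ⇒ [[[S]S]S]S ⇒ [[[[S]S]S]S]S ⇒ [[[[[]]S]S]S]S ⇒ [[[[[]][]]S]S]S ⇒ [[[[[]][]][]]S]S ⇒ [[[[[]][]][]][]]S ⇒ [[[[[]][]][]][]][]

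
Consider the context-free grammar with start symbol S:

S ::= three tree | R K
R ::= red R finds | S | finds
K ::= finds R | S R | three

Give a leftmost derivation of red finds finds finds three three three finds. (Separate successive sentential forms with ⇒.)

S ⇒ R K ⇒ red R finds K ⇒ red finds finds K ⇒ red finds finds S R ⇒ red finds finds R K R ⇒ red finds finds S K R ⇒ red finds finds R K K R ⇒ red finds finds S K K R ⇒ red finds finds R K K K R ⇒ red finds finds finds K K K R ⇒ red finds finds finds three K K R ⇒ red finds finds finds three three K R ⇒ red finds finds finds three three three R ⇒ red finds finds finds three three three finds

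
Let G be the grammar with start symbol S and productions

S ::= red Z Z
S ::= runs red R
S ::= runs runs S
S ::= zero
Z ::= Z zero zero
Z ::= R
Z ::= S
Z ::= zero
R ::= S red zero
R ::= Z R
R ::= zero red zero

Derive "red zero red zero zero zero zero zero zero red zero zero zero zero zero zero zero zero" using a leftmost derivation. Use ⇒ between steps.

S ⇒ red Z Z ⇒ red Z zero zero Z ⇒ red Z zero zero zero zero Z ⇒ red Z zero zero zero zero zero zero Z ⇒ red R zero zero zero zero zero zero Z ⇒ red Z R zero zero zero zero zero zero Z ⇒ red Z zero zero R zero zero zero zero zero zero Z ⇒ red Z zero zero zero zero R zero zero zero zero zero zero Z ⇒ red R zero zero zero zero R zero zero zero zero zero zero Z ⇒ red zero red zero zero zero zero zero R zero zero zero zero zero zero Z ⇒ red zero red zero zero zero zero zero zero red zero zero zero zero zero zero zero Z ⇒ red zero red zero zero zero zero zero zero red zero zero zero zero zero zero zero zero

S ⇒ red Z Z   [S ::= red Z Z]
red Z Z ⇒ red Z zero zero Z   [Z ::= Z zero zero]
red Z zero zero Z ⇒ red Z zero zero zero zero Z   [Z ::= Z zero zero]
red Z zero zero zero zero Z ⇒ red Z zero zero zero zero zero zero Z   [Z ::= Z zero zero]
red Z zero zero zero zero zero zero Z ⇒ red R zero zero zero zero zero zero Z   [Z ::= R]
red R zero zero zero zero zero zero Z ⇒ red Z R zero zero zero zero zero zero Z   [R ::= Z R]
red Z R zero zero zero zero zero zero Z ⇒ red Z zero zero R zero zero zero zero zero zero Z   [Z ::= Z zero zero]
red Z zero zero R zero zero zero zero zero zero Z ⇒ red Z zero zero zero zero R zero zero zero zero zero zero Z   [Z ::= Z zero zero]
red Z zero zero zero zero R zero zero zero zero zero zero Z ⇒ red R zero zero zero zero R zero zero zero zero zero zero Z   [Z ::= R]
red R zero zero zero zero R zero zero zero zero zero zero Z ⇒ red zero red zero zero zero zero zero R zero zero zero zero zero zero Z   [R ::= zero red zero]
red zero red zero zero zero zero zero R zero zero zero zero zero zero Z ⇒ red zero red zero zero zero zero zero zero red zero zero zero zero zero zero zero Z   [R ::= zero red zero]
red zero red zero zero zero zero zero zero red zero zero zero zero zero zero zero Z ⇒ red zero red zero zero zero zero zero zero red zero zero zero zero zero zero zero zero   [Z ::= zero]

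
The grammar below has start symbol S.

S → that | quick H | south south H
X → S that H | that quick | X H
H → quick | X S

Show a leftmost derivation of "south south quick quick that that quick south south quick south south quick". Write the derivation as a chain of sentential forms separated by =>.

S => south south H => south south X S => south south S that H S => south south quick H that H S => south south quick quick that H S => south south quick quick that X S S => south south quick quick that that quick S S => south south quick quick that that quick south south H S => south south quick quick that that quick south south quick S => south south quick quick that that quick south south quick south south H => south south quick quick that that quick south south quick south south quick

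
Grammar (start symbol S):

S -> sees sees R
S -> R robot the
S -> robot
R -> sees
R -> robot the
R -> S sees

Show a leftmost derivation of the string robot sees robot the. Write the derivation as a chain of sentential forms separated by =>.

S => R robot the => S sees robot the => robot sees robot the

S => R robot the   [S -> R robot the]
R robot the => S sees robot the   [R -> S sees]
S sees robot the => robot sees robot the   [S -> robot]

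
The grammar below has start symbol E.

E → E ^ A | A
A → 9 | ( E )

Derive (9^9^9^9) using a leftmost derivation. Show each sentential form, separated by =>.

E => A   [E → A]
A => (E)   [A → ( E )]
(E) => (E^A)   [E → E ^ A]
(E^A) => (E^A^A)   [E → E ^ A]
(E^A^A) => (E^A^A^A)   [E → E ^ A]
(E^A^A^A) => (A^A^A^A)   [E → A]
(A^A^A^A) => (9^A^A^A)   [A → 9]
(9^A^A^A) => (9^9^A^A)   [A → 9]
(9^9^A^A) => (9^9^9^A)   [A → 9]
(9^9^9^A) => (9^9^9^9)   [A → 9]

E=>A=>(E)=>(E^A)=>(E^A^A)=>(E^A^A^A)=>(A^A^A^A)=>(9^A^A^A)=>(9^9^A^A)=>(9^9^9^A)=>(9^9^9^9)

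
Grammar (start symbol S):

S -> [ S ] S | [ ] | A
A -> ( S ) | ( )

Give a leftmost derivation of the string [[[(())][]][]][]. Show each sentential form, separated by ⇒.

S ⇒ [S]S   [S -> [ S ] S]
[S]S ⇒ [[S]S]S   [S -> [ S ] S]
[[S]S]S ⇒ [[[S]S]S]S   [S -> [ S ] S]
[[[S]S]S]S ⇒ [[[A]S]S]S   [S -> A]
[[[A]S]S]S ⇒ [[[(S)]S]S]S   [A -> ( S )]
[[[(S)]S]S]S ⇒ [[[(A)]S]S]S   [S -> A]
[[[(A)]S]S]S ⇒ [[[(())]S]S]S   [A -> ( )]
[[[(())]S]S]S ⇒ [[[(())][]]S]S   [S -> [ ]]
[[[(())][]]S]S ⇒ [[[(())][]][]]S   [S -> [ ]]
[[[(())][]][]]S ⇒ [[[(())][]][]][]   [S -> [ ]]

S ⇒ [S]S ⇒ [[S]S]S ⇒ [[[S]S]S]S ⇒ [[[A]S]S]S ⇒ [[[(S)]S]S]S ⇒ [[[(A)]S]S]S ⇒ [[[(())]S]S]S ⇒ [[[(())][]]S]S ⇒ [[[(())][]][]]S ⇒ [[[(())][]][]][]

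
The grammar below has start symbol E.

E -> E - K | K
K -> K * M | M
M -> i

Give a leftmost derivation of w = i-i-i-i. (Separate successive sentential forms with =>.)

E => E-K => E-K-K => E-K-K-K => K-K-K-K => M-K-K-K => i-K-K-K => i-M-K-K => i-i-K-K => i-i-M-K => i-i-i-K => i-i-i-M => i-i-i-i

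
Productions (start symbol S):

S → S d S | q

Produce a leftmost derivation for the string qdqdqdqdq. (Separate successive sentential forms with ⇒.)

S ⇒ SdS ⇒ SdSdS ⇒ SdSdSdS ⇒ SdSdSdSdS ⇒ qdSdSdSdS ⇒ qdqdSdSdS ⇒ qdqdqdSdS ⇒ qdqdqdqdS ⇒ qdqdqdqdq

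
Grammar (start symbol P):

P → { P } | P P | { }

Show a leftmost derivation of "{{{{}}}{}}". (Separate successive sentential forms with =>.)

P => {P} => {PP} => {{P}P} => {{{P}}P} => {{{{}}}P} => {{{{}}}{}}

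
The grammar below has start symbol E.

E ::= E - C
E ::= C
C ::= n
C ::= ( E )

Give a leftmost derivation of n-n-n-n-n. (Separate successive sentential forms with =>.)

E => E-C   [E ::= E - C]
E-C => E-C-C   [E ::= E - C]
E-C-C => E-C-C-C   [E ::= E - C]
E-C-C-C => E-C-C-C-C   [E ::= E - C]
E-C-C-C-C => C-C-C-C-C   [E ::= C]
C-C-C-C-C => n-C-C-C-C   [C ::= n]
n-C-C-C-C => n-n-C-C-C   [C ::= n]
n-n-C-C-C => n-n-n-C-C   [C ::= n]
n-n-n-C-C => n-n-n-n-C   [C ::= n]
n-n-n-n-C => n-n-n-n-n   [C ::= n]

E => E-C => E-C-C => E-C-C-C => E-C-C-C-C => C-C-C-C-C => n-C-C-C-C => n-n-C-C-C => n-n-n-C-C => n-n-n-n-C => n-n-n-n-n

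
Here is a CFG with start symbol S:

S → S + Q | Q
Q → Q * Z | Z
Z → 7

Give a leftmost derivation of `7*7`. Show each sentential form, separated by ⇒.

S ⇒ Q   [S → Q]
Q ⇒ Q*Z   [Q → Q * Z]
Q*Z ⇒ Z*Z   [Q → Z]
Z*Z ⇒ 7*Z   [Z → 7]
7*Z ⇒ 7*7   [Z → 7]

S⇒Q⇒Q*Z⇒Z*Z⇒7*Z⇒7*7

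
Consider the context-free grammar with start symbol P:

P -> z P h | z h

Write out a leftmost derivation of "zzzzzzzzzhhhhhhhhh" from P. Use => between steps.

P=>zPh=>zzPhh=>zzzPhhh=>zzzzPhhhh=>zzzzzPhhhhh=>zzzzzzPhhhhhh=>zzzzzzzPhhhhhhh=>zzzzzzzzPhhhhhhhh=>zzzzzzzzzhhhhhhhhh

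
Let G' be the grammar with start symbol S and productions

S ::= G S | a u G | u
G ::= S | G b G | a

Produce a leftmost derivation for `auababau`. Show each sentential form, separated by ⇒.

S ⇒ GS ⇒ GbGS ⇒ GbGbGS ⇒ SbGbGS ⇒ auGbGbGS ⇒ auabGbGS ⇒ auababGS ⇒ auababaS ⇒ auababau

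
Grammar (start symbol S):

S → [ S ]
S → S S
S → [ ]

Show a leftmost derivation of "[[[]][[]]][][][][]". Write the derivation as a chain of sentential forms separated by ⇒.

S ⇒ SS   [S → S S]
SS ⇒ SSS   [S → S S]
SSS ⇒ [S]SS   [S → [ S ]]
[S]SS ⇒ [SS]SS   [S → S S]
[SS]SS ⇒ [[S]S]SS   [S → [ S ]]
[[S]S]SS ⇒ [[[]]S]SS   [S → [ ]]
[[[]]S]SS ⇒ [[[]][S]]SS   [S → [ S ]]
[[[]][S]]SS ⇒ [[[]][[]]]SS   [S → [ ]]
[[[]][[]]]SS ⇒ [[[]][[]]]SSS   [S → S S]
[[[]][[]]]SSS ⇒ [[[]][[]]]SSSS   [S → S S]
[[[]][[]]]SSSS ⇒ [[[]][[]]][]SSS   [S → [ ]]
[[[]][[]]][]SSS ⇒ [[[]][[]]][][]SS   [S → [ ]]
[[[]][[]]][][]SS ⇒ [[[]][[]]][][][]S   [S → [ ]]
[[[]][[]]][][][]S ⇒ [[[]][[]]][][][][]   [S → [ ]]

S⇒SS⇒SSS⇒[S]SS⇒[SS]SS⇒[[S]S]SS⇒[[[]]S]SS⇒[[[]][S]]SS⇒[[[]][[]]]SS⇒[[[]][[]]]SSS⇒[[[]][[]]]SSSS⇒[[[]][[]]][]SSS⇒[[[]][[]]][][]SS⇒[[[]][[]]][][][]S⇒[[[]][[]]][][][][]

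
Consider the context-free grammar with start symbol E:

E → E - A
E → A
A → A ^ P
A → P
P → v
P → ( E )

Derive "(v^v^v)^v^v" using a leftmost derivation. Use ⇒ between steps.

E ⇒ A ⇒ A^P ⇒ A^P^P ⇒ P^P^P ⇒ (E)^P^P ⇒ (A)^P^P ⇒ (A^P)^P^P ⇒ (A^P^P)^P^P ⇒ (P^P^P)^P^P ⇒ (v^P^P)^P^P ⇒ (v^v^P)^P^P ⇒ (v^v^v)^P^P ⇒ (v^v^v)^v^P ⇒ (v^v^v)^v^v

E ⇒ A   [E → A]
A ⇒ A^P   [A → A ^ P]
A^P ⇒ A^P^P   [A → A ^ P]
A^P^P ⇒ P^P^P   [A → P]
P^P^P ⇒ (E)^P^P   [P → ( E )]
(E)^P^P ⇒ (A)^P^P   [E → A]
(A)^P^P ⇒ (A^P)^P^P   [A → A ^ P]
(A^P)^P^P ⇒ (A^P^P)^P^P   [A → A ^ P]
(A^P^P)^P^P ⇒ (P^P^P)^P^P   [A → P]
(P^P^P)^P^P ⇒ (v^P^P)^P^P   [P → v]
(v^P^P)^P^P ⇒ (v^v^P)^P^P   [P → v]
(v^v^P)^P^P ⇒ (v^v^v)^P^P   [P → v]
(v^v^v)^P^P ⇒ (v^v^v)^v^P   [P → v]
(v^v^v)^v^P ⇒ (v^v^v)^v^v   [P → v]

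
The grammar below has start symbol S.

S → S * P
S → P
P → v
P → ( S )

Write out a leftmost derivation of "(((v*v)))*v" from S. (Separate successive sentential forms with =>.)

S => S*P   [S → S * P]
S*P => P*P   [S → P]
P*P => (S)*P   [P → ( S )]
(S)*P => (P)*P   [S → P]
(P)*P => ((S))*P   [P → ( S )]
((S))*P => ((P))*P   [S → P]
((P))*P => (((S)))*P   [P → ( S )]
(((S)))*P => (((S*P)))*P   [S → S * P]
(((S*P)))*P => (((P*P)))*P   [S → P]
(((P*P)))*P => (((v*P)))*P   [P → v]
(((v*P)))*P => (((v*v)))*P   [P → v]
(((v*v)))*P => (((v*v)))*v   [P → v]

S=>S*P=>P*P=>(S)*P=>(P)*P=>((S))*P=>((P))*P=>(((S)))*P=>(((S*P)))*P=>(((P*P)))*P=>(((v*P)))*P=>(((v*v)))*P=>(((v*v)))*v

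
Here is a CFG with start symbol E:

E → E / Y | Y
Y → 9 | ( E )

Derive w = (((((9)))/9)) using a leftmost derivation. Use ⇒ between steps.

E ⇒ Y   [E → Y]
Y ⇒ (E)   [Y → ( E )]
(E) ⇒ (Y)   [E → Y]
(Y) ⇒ ((E))   [Y → ( E )]
((E)) ⇒ ((E/Y))   [E → E / Y]
((E/Y)) ⇒ ((Y/Y))   [E → Y]
((Y/Y)) ⇒ (((E)/Y))   [Y → ( E )]
(((E)/Y)) ⇒ (((Y)/Y))   [E → Y]
(((Y)/Y)) ⇒ ((((E))/Y))   [Y → ( E )]
((((E))/Y)) ⇒ ((((Y))/Y))   [E → Y]
((((Y))/Y)) ⇒ (((((E)))/Y))   [Y → ( E )]
(((((E)))/Y)) ⇒ (((((Y)))/Y))   [E → Y]
(((((Y)))/Y)) ⇒ (((((9)))/Y))   [Y → 9]
(((((9)))/Y)) ⇒ (((((9)))/9))   [Y → 9]

E⇒Y⇒(E)⇒(Y)⇒((E))⇒((E/Y))⇒((Y/Y))⇒(((E)/Y))⇒(((Y)/Y))⇒((((E))/Y))⇒((((Y))/Y))⇒(((((E)))/Y))⇒(((((Y)))/Y))⇒(((((9)))/Y))⇒(((((9)))/9))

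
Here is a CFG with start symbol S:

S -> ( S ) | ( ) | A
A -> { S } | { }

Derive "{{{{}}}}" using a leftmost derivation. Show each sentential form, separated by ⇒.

S ⇒ A ⇒ {S} ⇒ {A} ⇒ {{S}} ⇒ {{A}} ⇒ {{{S}}} ⇒ {{{A}}} ⇒ {{{{}}}}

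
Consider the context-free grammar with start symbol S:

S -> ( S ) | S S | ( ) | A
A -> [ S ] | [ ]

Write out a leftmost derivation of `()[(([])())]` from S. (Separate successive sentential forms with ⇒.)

S ⇒ SS ⇒ ()S ⇒ ()A ⇒ ()[S] ⇒ ()[(S)] ⇒ ()[(SS)] ⇒ ()[((S)S)] ⇒ ()[((A)S)] ⇒ ()[(([])S)] ⇒ ()[(([])())]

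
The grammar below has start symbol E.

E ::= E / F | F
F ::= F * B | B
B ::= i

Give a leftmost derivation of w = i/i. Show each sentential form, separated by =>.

E => E/F   [E ::= E / F]
E/F => F/F   [E ::= F]
F/F => B/F   [F ::= B]
B/F => i/F   [B ::= i]
i/F => i/B   [F ::= B]
i/B => i/i   [B ::= i]

E=>E/F=>F/F=>B/F=>i/F=>i/B=>i/i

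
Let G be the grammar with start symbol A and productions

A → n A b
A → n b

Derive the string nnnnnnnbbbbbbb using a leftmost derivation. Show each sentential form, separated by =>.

A => nAb   [A → n A b]
nAb => nnAbb   [A → n A b]
nnAbb => nnnAbbb   [A → n A b]
nnnAbbb => nnnnAbbbb   [A → n A b]
nnnnAbbbb => nnnnnAbbbbb   [A → n A b]
nnnnnAbbbbb => nnnnnnAbbbbbb   [A → n A b]
nnnnnnAbbbbbb => nnnnnnnbbbbbbb   [A → n b]

A => nAb => nnAbb => nnnAbbb => nnnnAbbbb => nnnnnAbbbbb => nnnnnnAbbbbbb => nnnnnnnbbbbbbb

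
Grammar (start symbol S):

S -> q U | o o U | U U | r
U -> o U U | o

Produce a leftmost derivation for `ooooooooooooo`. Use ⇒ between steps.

S ⇒ ooU   [S -> o o U]
ooU ⇒ oooUU   [U -> o U U]
oooUU ⇒ ooooUUU   [U -> o U U]
ooooUUU ⇒ oooooUUUU   [U -> o U U]
oooooUUUU ⇒ ooooooUUUUU   [U -> o U U]
ooooooUUUUU ⇒ oooooooUUUUUU   [U -> o U U]
oooooooUUUUUU ⇒ ooooooooUUUUU   [U -> o]
ooooooooUUUUU ⇒ oooooooooUUUU   [U -> o]
oooooooooUUUU ⇒ ooooooooooUUU   [U -> o]
ooooooooooUUU ⇒ oooooooooooUU   [U -> o]
oooooooooooUU ⇒ ooooooooooooU   [U -> o]
ooooooooooooU ⇒ ooooooooooooo   [U -> o]

S ⇒ ooU ⇒ oooUU ⇒ ooooUUU ⇒ oooooUUUU ⇒ ooooooUUUUU ⇒ oooooooUUUUUU ⇒ ooooooooUUUUU ⇒ oooooooooUUUU ⇒ ooooooooooUUU ⇒ oooooooooooUU ⇒ ooooooooooooU ⇒ ooooooooooooo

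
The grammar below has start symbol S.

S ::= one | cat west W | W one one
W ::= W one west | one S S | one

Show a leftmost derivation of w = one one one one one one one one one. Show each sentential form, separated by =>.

S => W one one   [S ::= W one one]
W one one => one S S one one   [W ::= one S S]
one S S one one => one one S one one   [S ::= one]
one one S one one => one one W one one one one   [S ::= W one one]
one one W one one one one => one one one S S one one one one   [W ::= one S S]
one one one S S one one one one => one one one one S one one one one   [S ::= one]
one one one one S one one one one => one one one one one one one one one   [S ::= one]

S => W one one => one S S one one => one one S one one => one one W one one one one => one one one S S one one one one => one one one one S one one one one => one one one one one one one one one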